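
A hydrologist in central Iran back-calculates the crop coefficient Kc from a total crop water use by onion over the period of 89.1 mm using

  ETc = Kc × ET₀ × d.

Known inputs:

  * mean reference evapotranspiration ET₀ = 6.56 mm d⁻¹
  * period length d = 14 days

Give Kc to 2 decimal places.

0.97

ETc = Kc × ET₀ × d  ⇒  Kc = ETc / (ET₀ × d)
Kc = 89.1 / (6.56 × 14) = 89.1 / 91.84 = 0.9702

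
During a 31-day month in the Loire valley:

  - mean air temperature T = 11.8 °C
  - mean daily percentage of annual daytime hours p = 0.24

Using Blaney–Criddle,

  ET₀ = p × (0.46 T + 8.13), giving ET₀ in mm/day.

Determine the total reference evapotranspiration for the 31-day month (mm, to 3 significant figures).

101 mm

ET₀ = 0.24 × (0.46 × 11.8 + 8.13) = 0.24 × 13.558 = 3.2539 mm/d
Monthly total = 3.2539 × 31 = 100.871 mm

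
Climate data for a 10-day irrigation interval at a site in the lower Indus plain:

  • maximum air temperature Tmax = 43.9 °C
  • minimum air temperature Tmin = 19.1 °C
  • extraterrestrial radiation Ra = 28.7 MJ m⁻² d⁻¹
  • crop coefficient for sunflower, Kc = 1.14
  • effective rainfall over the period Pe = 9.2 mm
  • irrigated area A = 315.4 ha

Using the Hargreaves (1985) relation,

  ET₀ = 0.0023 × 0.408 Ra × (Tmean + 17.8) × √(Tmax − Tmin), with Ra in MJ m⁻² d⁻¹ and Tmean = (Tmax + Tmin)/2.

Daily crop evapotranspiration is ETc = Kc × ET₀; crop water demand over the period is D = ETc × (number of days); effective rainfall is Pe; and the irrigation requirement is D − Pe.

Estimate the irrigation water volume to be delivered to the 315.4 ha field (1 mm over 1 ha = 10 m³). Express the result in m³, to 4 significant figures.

Tmean = (43.9 + 19.1)/2 = 31.50 °C
0.408 Ra = 0.408 × 28.7 = 11.7096 mm/d equivalent
ET₀ = 0.0023 × 11.7096 × (31.50 + 17.8) × √24.8 = 0.0023 × 11.7096 × 49.30 × 4.9800 = 6.6122 mm/d
ETc = Kc × ET₀ = 1.14 × 6.6122 = 7.5379 mm/d
Crop demand D = ETc × 10 d = 7.5379 × 10 = 75.379 mm
D − Pe = 75.379 − 9.2 = 66.179 mm
Volume = 66.179 mm × 315.4 ha × 10 = 208728.6 m³

208700 m³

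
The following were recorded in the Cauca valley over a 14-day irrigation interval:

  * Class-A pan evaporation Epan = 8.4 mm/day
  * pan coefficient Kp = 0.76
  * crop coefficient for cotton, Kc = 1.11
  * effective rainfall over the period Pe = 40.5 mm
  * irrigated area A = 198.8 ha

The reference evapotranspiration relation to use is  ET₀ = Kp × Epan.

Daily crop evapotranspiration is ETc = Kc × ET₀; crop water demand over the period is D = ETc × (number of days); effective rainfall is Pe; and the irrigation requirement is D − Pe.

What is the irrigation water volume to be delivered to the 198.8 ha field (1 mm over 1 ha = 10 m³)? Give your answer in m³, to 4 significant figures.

116700 m³

ET₀ = 0.76 × 8.4 = 6.3840 mm/d
ETc = Kc × ET₀ = 1.11 × 6.3840 = 7.0862 mm/d
Crop demand D = ETc × 14 d = 7.0862 × 14 = 99.207 mm
D − Pe = 99.207 − 40.5 = 58.707 mm
Volume = 58.707 mm × 198.8 ha × 10 = 116709.5 m³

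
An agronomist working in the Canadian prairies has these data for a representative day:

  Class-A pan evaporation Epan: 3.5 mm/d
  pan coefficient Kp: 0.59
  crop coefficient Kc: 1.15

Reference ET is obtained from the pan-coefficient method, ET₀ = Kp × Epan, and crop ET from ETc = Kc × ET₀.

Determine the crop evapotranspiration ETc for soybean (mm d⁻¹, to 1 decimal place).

2.4 mm d⁻¹

ET₀ = 0.59 × 3.5 = 2.0650 mm/d
ETc = Kc × ET₀ = 1.15 × 2.0650 = 2.3748 mm/d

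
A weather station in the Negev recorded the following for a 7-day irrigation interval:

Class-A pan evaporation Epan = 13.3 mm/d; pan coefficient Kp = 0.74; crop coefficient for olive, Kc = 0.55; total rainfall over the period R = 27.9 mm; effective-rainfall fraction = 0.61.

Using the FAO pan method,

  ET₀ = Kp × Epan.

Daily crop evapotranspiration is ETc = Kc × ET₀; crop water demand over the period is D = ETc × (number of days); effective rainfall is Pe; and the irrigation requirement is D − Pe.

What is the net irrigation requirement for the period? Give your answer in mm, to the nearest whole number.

ET₀ = 0.74 × 13.3 = 9.8420 mm/d
ETc = Kc × ET₀ = 0.55 × 9.8420 = 5.4131 mm/d
Crop demand D = ETc × 7 d = 5.4131 × 7 = 37.892 mm
Pe = 0.61 × 27.9 = 17.019 mm
D − Pe = 37.892 − 17.019 = 20.873 mm

21 mm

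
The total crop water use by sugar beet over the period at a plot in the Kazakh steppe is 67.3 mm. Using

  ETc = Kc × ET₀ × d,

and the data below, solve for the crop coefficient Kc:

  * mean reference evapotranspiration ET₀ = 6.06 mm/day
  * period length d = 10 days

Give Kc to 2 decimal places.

1.11

ETc = Kc × ET₀ × d  ⇒  Kc = ETc / (ET₀ × d)
Kc = 67.3 / (6.06 × 10) = 67.3 / 60.60 = 1.1106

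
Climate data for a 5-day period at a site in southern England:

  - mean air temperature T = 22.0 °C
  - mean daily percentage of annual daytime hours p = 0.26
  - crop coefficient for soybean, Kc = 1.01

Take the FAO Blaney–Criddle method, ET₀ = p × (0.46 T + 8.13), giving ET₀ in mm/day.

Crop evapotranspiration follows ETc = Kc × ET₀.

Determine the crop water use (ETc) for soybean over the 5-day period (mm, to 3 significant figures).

ET₀ = 0.26 × (0.46 × 22.0 + 8.13) = 0.26 × 18.250 = 4.7450 mm/d
ETc = Kc × ET₀ = 1.01 × 4.7450 = 4.7925 mm/d
Over 5 days: 4.7925 × 5 = 23.963 mm

24.0 mm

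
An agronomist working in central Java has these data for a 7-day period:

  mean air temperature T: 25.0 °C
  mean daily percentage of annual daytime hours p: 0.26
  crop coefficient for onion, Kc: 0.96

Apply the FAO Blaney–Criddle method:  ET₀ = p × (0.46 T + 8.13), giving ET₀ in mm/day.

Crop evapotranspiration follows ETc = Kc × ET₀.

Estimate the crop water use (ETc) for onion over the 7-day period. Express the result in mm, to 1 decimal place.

ET₀ = 0.26 × (0.46 × 25.0 + 8.13) = 0.26 × 19.630 = 5.1038 mm/d
ETc = Kc × ET₀ = 0.96 × 5.1038 = 4.8996 mm/d
Over 7 days: 4.8996 × 7 = 34.297 mm

34.3 mm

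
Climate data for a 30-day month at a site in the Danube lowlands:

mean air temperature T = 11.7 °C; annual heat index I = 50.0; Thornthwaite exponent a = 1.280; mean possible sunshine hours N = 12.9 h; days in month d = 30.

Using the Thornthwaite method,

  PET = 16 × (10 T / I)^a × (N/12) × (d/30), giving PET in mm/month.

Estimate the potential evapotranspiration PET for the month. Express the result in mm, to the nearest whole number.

10T/I = 10 × 11.7 / 50.0 = 2.3400
(10T/I)^a = 2.3400^1.280 = 2.9689
Uncorrected PET = 16 × 2.9689 = 47.502 mm
Correction = (N/12)(d/30) = (12.9/12)(30/30) = 1.0750
PET = 47.502 × 1.0750 = 51.065 mm/month

51 mm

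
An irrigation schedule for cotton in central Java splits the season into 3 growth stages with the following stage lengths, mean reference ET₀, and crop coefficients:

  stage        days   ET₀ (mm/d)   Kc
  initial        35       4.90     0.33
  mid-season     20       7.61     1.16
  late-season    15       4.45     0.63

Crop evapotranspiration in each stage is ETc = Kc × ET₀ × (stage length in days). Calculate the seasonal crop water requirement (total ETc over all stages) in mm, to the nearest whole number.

275 mm

initial: 0.33 × 4.90 × 35 = 56.60 mm
mid-season: 1.16 × 7.61 × 20 = 176.55 mm
late-season: 0.63 × 4.45 × 15 = 42.05 mm
Seasonal total = 275.20 mm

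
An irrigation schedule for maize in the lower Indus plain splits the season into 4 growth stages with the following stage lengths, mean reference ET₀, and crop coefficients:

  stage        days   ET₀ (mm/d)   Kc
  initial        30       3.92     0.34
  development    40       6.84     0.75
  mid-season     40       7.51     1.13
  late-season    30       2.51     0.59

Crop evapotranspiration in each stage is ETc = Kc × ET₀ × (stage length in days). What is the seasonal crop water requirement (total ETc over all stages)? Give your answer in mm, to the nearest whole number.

629 mm

initial: 0.34 × 3.92 × 30 = 39.98 mm
development: 0.75 × 6.84 × 40 = 205.20 mm
mid-season: 1.13 × 7.51 × 40 = 339.45 mm
late-season: 0.59 × 2.51 × 30 = 44.43 mm
Seasonal total = 629.06 mm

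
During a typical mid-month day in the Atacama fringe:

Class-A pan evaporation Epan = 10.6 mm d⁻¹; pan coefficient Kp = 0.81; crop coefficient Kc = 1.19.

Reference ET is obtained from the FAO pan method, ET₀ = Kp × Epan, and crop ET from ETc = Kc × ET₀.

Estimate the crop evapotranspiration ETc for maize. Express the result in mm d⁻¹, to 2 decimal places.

10.22 mm d⁻¹

ET₀ = 0.81 × 10.6 = 8.5860 mm/d
ETc = Kc × ET₀ = 1.19 × 8.5860 = 10.2173 mm/d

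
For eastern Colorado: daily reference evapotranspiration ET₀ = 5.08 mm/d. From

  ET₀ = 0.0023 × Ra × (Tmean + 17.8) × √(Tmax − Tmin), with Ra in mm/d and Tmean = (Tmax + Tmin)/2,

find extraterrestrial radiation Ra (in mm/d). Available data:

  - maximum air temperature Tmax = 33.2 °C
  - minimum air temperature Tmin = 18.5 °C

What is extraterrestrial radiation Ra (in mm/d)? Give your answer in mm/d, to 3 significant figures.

13.2 mm/d

Tmean = 25.85 °C; √ΔT = 3.8341
Ra = ET₀ / [0.0023 × (Tmean+17.8) × √ΔT] = 5.08 / (0.0023 × 43.65 × 3.8341) = 13.197 mm/d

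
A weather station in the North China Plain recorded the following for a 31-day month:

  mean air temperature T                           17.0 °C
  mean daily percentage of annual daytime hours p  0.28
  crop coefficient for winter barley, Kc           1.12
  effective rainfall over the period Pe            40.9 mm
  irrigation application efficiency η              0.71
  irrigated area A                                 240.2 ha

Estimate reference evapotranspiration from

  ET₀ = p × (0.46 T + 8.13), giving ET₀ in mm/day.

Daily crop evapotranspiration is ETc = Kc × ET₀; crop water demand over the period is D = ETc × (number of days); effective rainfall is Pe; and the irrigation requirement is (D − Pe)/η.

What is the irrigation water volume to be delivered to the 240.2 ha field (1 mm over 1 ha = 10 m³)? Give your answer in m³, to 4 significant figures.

386200 m³

ET₀ = 0.28 × (0.46 × 17.0 + 8.13) = 0.28 × 15.950 = 4.4660 mm/d
ETc = Kc × ET₀ = 1.12 × 4.4660 = 5.0019 mm/d
Crop demand D = ETc × 31 d = 5.0019 × 31 = 155.059 mm
D − Pe = 155.059 − 40.9 = 114.159 mm
Gross irrigation = 114.159 / 0.71 = 160.787 mm
Volume = 160.787 mm × 240.2 ha × 10 = 386210.4 m³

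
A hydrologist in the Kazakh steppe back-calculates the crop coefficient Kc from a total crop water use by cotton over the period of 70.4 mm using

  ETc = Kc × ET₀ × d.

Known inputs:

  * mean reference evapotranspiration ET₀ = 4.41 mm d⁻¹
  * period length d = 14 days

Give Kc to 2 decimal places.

1.14

ETc = Kc × ET₀ × d  ⇒  Kc = ETc / (ET₀ × d)
Kc = 70.4 / (4.41 × 14) = 70.4 / 61.74 = 1.1403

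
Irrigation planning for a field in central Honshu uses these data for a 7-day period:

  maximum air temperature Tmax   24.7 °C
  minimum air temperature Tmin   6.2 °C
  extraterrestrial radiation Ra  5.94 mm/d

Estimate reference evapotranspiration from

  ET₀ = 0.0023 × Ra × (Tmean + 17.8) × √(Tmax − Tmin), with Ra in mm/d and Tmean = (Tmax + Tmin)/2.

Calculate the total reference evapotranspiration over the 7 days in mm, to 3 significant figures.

Tmean = (24.7 + 6.2)/2 = 15.45 °C
ET₀ = 0.0023 × 5.94 × (15.45 + 17.8) × √18.5 = 0.0023 × 5.94 × 33.25 × 4.3012 = 1.9539 mm/d
Over 7 days: 1.9539 × 7 = 13.677 mm

13.7 mm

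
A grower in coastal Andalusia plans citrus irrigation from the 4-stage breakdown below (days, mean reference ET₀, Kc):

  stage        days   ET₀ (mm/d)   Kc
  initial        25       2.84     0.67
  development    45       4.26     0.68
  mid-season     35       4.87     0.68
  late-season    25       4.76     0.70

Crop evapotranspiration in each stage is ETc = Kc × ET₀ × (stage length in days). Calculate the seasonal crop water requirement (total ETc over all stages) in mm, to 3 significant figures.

377 mm

initial: 0.67 × 2.84 × 25 = 47.57 mm
development: 0.68 × 4.26 × 45 = 130.36 mm
mid-season: 0.68 × 4.87 × 35 = 115.91 mm
late-season: 0.70 × 4.76 × 25 = 83.30 mm
Seasonal total = 377.14 mm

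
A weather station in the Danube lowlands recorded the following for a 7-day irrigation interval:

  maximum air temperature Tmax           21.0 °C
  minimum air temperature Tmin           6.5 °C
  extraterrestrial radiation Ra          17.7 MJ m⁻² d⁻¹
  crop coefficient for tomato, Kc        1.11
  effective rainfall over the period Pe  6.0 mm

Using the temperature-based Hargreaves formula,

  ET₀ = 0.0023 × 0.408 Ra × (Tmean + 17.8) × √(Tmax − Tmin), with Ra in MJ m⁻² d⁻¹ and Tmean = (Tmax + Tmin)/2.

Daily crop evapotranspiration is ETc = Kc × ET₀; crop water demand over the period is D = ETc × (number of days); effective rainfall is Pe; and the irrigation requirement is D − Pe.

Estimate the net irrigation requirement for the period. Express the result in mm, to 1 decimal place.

9.5 mm

Tmean = (21.0 + 6.5)/2 = 13.75 °C
0.408 Ra = 0.408 × 17.7 = 7.2216 mm/d equivalent
ET₀ = 0.0023 × 7.2216 × (13.75 + 17.8) × √14.5 = 0.0023 × 7.2216 × 31.55 × 3.8079 = 1.9955 mm/d
ETc = Kc × ET₀ = 1.11 × 1.9955 = 2.2150 mm/d
Crop demand D = ETc × 7 d = 2.2150 × 7 = 15.505 mm
D − Pe = 15.505 − 6.0 = 9.505 mm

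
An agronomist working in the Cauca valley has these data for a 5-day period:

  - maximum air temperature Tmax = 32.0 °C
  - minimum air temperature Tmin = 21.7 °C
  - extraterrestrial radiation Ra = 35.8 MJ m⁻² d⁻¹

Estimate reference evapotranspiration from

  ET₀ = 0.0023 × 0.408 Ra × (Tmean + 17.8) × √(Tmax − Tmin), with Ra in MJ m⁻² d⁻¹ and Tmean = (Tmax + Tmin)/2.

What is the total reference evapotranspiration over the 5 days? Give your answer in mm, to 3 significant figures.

24.1 mm

Tmean = (32.0 + 21.7)/2 = 26.85 °C
0.408 Ra = 0.408 × 35.8 = 14.6064 mm/d equivalent
ET₀ = 0.0023 × 14.6064 × (26.85 + 17.8) × √10.3 = 0.0023 × 14.6064 × 44.65 × 3.2094 = 4.8141 mm/d
Over 5 days: 4.8141 × 5 = 24.071 mm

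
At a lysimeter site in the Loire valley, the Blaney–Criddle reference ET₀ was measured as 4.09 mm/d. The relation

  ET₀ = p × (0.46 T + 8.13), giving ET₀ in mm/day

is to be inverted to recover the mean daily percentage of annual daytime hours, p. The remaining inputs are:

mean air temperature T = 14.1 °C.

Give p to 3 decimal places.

p = ET₀ / (0.46 T + 8.13) = 4.09 / (0.46 × 14.1 + 8.13) = 4.09 / 14.616 = 0.2798

0.280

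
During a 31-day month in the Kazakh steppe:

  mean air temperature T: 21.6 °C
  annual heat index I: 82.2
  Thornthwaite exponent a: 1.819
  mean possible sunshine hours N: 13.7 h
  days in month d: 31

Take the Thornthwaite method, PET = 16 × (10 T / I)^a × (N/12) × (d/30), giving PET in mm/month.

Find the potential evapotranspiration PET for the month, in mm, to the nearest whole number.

109 mm

10T/I = 10 × 21.6 / 82.2 = 2.6277
(10T/I)^a = 2.6277^1.819 = 5.7971
Uncorrected PET = 16 × 5.7971 = 92.754 mm
Correction = (N/12)(d/30) = (13.7/12)(31/30) = 1.1797
PET = 92.754 × 1.1797 = 109.422 mm/month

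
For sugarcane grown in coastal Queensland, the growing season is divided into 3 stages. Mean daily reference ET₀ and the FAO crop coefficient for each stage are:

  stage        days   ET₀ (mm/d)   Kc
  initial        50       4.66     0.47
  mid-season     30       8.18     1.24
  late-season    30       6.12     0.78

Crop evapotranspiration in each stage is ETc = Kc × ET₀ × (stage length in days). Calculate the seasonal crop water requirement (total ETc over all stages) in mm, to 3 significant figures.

557 mm

initial: 0.47 × 4.66 × 50 = 109.51 mm
mid-season: 1.24 × 8.18 × 30 = 304.30 mm
late-season: 0.78 × 6.12 × 30 = 143.21 mm
Seasonal total = 557.02 mm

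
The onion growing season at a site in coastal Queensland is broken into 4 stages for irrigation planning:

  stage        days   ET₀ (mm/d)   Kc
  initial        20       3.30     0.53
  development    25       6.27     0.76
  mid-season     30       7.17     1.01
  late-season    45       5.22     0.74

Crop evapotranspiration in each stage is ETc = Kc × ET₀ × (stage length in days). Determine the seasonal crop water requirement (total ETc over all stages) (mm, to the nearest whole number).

initial: 0.53 × 3.30 × 20 = 34.98 mm
development: 0.76 × 6.27 × 25 = 119.13 mm
mid-season: 1.01 × 7.17 × 30 = 217.25 mm
late-season: 0.74 × 5.22 × 45 = 173.83 mm
Seasonal total = 545.19 mm

545 mm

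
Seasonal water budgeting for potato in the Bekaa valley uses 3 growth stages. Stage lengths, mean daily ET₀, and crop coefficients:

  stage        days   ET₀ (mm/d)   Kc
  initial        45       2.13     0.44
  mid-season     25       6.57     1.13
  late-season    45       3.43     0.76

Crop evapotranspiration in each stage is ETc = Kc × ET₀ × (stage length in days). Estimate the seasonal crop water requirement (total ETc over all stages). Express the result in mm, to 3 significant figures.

initial: 0.44 × 2.13 × 45 = 42.17 mm
mid-season: 1.13 × 6.57 × 25 = 185.60 mm
late-season: 0.76 × 3.43 × 45 = 117.31 mm
Seasonal total = 345.08 mm

345 mm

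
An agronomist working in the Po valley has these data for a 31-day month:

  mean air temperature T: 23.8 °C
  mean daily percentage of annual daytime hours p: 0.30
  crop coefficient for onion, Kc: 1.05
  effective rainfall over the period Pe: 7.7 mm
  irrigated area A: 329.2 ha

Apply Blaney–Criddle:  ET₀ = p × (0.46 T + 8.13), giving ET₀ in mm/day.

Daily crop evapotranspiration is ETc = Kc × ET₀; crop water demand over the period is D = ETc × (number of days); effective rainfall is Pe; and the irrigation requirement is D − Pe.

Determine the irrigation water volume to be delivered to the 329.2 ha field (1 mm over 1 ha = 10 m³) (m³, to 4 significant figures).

ET₀ = 0.30 × (0.46 × 23.8 + 8.13) = 0.30 × 19.078 = 5.7234 mm/d
ETc = Kc × ET₀ = 1.05 × 5.7234 = 6.0096 mm/d
Crop demand D = ETc × 31 d = 6.0096 × 31 = 186.298 mm
D − Pe = 186.298 − 7.7 = 178.598 mm
Volume = 178.598 mm × 329.2 ha × 10 = 587944.6 m³

587900 m³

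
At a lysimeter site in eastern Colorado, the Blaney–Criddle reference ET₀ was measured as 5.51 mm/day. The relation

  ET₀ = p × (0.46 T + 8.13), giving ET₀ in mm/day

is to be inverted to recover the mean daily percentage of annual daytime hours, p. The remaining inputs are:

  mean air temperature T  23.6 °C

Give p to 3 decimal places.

0.290

p = ET₀ / (0.46 T + 8.13) = 5.51 / (0.46 × 23.6 + 8.13) = 5.51 / 18.986 = 0.2902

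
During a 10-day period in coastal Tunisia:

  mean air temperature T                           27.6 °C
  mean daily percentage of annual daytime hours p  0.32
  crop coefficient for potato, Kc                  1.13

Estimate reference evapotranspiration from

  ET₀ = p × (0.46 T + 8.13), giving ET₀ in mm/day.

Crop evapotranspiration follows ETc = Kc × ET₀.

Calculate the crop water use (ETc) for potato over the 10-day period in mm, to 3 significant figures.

75.3 mm

ET₀ = 0.32 × (0.46 × 27.6 + 8.13) = 0.32 × 20.826 = 6.6643 mm/d
ETc = Kc × ET₀ = 1.13 × 6.6643 = 7.5307 mm/d
Over 10 days: 7.5307 × 10 = 75.307 mm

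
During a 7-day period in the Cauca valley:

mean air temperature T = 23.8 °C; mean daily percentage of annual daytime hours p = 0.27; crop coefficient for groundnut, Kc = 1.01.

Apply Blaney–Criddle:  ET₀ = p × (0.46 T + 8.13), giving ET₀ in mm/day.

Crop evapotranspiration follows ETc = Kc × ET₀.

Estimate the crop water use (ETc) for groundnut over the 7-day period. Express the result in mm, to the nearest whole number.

ET₀ = 0.27 × (0.46 × 23.8 + 8.13) = 0.27 × 19.078 = 5.1511 mm/d
ETc = Kc × ET₀ = 1.01 × 5.1511 = 5.2026 mm/d
Over 7 days: 5.2026 × 7 = 36.418 mm

36 mm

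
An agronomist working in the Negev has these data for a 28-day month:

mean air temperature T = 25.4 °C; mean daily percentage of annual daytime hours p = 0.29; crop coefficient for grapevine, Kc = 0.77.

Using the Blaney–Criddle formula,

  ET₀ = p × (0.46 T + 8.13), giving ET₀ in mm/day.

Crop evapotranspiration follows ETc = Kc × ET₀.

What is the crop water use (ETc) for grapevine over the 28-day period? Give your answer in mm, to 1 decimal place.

ET₀ = 0.29 × (0.46 × 25.4 + 8.13) = 0.29 × 19.814 = 5.7461 mm/d
ETc = Kc × ET₀ = 0.77 × 5.7461 = 4.4245 mm/d
Over 28 days: 4.4245 × 28 = 123.886 mm

123.9 mm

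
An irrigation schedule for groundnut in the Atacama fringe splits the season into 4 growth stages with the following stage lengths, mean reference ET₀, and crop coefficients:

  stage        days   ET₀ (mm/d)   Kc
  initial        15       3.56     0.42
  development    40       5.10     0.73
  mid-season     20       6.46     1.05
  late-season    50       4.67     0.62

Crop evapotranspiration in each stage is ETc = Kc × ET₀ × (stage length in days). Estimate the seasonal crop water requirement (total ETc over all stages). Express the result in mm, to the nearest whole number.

initial: 0.42 × 3.56 × 15 = 22.43 mm
development: 0.73 × 5.10 × 40 = 148.92 mm
mid-season: 1.05 × 6.46 × 20 = 135.66 mm
late-season: 0.62 × 4.67 × 50 = 144.77 mm
Seasonal total = 451.78 mm

452 mm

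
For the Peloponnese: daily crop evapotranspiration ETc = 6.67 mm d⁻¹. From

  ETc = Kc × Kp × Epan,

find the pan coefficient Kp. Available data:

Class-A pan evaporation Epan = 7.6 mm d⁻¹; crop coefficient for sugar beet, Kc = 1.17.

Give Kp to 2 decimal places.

ETc = Kc × Kp × Epan  ⇒  Kp = ETc / (Kc × Epan)
Kp = 6.67 / (1.17 × 7.6) = 6.67 / 8.892 = 0.7501

0.75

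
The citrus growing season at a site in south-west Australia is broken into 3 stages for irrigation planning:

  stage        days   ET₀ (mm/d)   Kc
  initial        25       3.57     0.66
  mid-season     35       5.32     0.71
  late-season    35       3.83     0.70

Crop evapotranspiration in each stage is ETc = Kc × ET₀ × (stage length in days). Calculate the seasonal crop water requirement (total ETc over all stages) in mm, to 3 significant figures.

285 mm

initial: 0.66 × 3.57 × 25 = 58.91 mm
mid-season: 0.71 × 5.32 × 35 = 132.20 mm
late-season: 0.70 × 3.83 × 35 = 93.84 mm
Seasonal total = 284.95 mm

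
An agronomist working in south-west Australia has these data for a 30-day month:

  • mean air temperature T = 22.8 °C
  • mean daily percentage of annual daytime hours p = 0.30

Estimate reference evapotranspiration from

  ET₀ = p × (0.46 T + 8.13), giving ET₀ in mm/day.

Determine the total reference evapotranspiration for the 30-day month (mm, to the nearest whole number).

168 mm

ET₀ = 0.30 × (0.46 × 22.8 + 8.13) = 0.30 × 18.618 = 5.5854 mm/d
Monthly total = 5.5854 × 30 = 167.562 mm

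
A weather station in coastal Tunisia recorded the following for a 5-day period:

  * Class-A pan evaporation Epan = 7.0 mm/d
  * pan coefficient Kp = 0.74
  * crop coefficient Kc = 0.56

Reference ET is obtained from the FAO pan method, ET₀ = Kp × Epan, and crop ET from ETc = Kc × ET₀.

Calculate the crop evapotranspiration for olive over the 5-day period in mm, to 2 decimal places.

ET₀ = 0.74 × 7.0 = 5.1800 mm/d
ETc = Kc × ET₀ = 0.56 × 5.1800 = 2.9008 mm/d
Over 5 days: 2.9008 × 5 = 14.504 mm

14.50 mm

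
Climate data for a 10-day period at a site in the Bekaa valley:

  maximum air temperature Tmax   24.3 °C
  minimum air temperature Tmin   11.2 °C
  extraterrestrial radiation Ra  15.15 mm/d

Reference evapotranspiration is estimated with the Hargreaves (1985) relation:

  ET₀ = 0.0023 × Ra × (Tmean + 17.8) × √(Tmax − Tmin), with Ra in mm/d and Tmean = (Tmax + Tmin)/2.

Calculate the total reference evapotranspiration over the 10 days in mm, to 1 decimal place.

Tmean = (24.3 + 11.2)/2 = 17.75 °C
ET₀ = 0.0023 × 15.15 × (17.75 + 17.8) × √13.1 = 0.0023 × 15.15 × 35.55 × 3.6194 = 4.4835 mm/d
Over 10 days: 4.4835 × 10 = 44.835 mm

44.8 mm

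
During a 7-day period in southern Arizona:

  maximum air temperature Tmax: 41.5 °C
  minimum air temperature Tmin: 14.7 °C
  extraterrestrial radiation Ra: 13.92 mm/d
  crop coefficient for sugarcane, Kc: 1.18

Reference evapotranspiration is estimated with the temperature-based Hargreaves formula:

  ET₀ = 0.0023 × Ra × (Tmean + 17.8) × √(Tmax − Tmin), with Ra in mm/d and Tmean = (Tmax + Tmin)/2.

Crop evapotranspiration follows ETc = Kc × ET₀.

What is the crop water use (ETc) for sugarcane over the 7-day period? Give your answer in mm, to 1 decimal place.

62.8 mm

Tmean = (41.5 + 14.7)/2 = 28.10 °C
ET₀ = 0.0023 × 13.92 × (28.10 + 17.8) × √26.8 = 0.0023 × 13.92 × 45.90 × 5.1769 = 7.6076 mm/d
ETc = Kc × ET₀ = 1.18 × 7.6076 = 8.9770 mm/d
Over 7 days: 8.9770 × 7 = 62.839 mm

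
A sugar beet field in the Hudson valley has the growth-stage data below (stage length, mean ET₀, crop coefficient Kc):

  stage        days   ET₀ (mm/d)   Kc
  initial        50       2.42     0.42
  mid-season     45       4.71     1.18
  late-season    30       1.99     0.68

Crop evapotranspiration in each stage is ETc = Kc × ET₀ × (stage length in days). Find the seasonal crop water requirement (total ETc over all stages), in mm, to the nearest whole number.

initial: 0.42 × 2.42 × 50 = 50.82 mm
mid-season: 1.18 × 4.71 × 45 = 250.10 mm
late-season: 0.68 × 1.99 × 30 = 40.60 mm
Seasonal total = 341.52 mm

342 mm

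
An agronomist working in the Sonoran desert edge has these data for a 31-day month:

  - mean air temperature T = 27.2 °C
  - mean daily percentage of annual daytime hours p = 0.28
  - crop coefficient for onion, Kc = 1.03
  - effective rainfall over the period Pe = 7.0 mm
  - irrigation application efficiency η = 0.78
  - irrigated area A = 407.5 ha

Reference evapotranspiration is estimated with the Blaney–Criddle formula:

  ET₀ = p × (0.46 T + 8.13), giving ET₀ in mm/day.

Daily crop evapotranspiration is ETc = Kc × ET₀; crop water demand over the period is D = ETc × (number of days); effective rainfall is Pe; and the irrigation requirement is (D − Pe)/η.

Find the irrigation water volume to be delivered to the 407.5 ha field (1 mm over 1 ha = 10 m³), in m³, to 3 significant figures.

ET₀ = 0.28 × (0.46 × 27.2 + 8.13) = 0.28 × 20.642 = 5.7798 mm/d
ETc = Kc × ET₀ = 1.03 × 5.7798 = 5.9532 mm/d
Crop demand D = ETc × 31 d = 5.9532 × 31 = 184.549 mm
D − Pe = 184.549 − 7.0 = 177.549 mm
Gross irrigation = 177.549 / 0.78 = 227.627 mm
Volume = 227.627 mm × 407.5 ha × 10 = 927580.0 m³

928000 m³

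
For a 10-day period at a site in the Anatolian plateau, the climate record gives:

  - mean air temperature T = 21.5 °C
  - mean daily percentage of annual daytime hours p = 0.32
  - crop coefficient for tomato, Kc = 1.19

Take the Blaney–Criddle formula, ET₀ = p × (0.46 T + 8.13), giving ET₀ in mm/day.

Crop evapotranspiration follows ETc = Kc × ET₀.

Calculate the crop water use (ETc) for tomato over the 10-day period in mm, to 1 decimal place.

68.6 mm

ET₀ = 0.32 × (0.46 × 21.5 + 8.13) = 0.32 × 18.020 = 5.7664 mm/d
ETc = Kc × ET₀ = 1.19 × 5.7664 = 6.8620 mm/d
Over 10 days: 6.8620 × 10 = 68.620 mm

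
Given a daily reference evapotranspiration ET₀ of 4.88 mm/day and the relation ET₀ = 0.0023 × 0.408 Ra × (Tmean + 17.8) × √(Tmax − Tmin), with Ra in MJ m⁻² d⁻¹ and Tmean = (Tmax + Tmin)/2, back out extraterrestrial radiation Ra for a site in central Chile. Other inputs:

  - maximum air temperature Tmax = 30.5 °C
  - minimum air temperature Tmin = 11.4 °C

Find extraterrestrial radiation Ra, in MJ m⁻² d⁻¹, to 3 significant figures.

Tmean = (30.5+11.4)/2 = 20.95 °C; ΔT = 19.1
Ra = ET₀ / [0.0023 × 0.408 × (Tmean+17.8) × √ΔT]
   = 4.88 / (0.0023 × 0.408 × 38.75 × 4.3704) = 30.707 MJ m⁻² d⁻¹

30.7 MJ m⁻² d⁻¹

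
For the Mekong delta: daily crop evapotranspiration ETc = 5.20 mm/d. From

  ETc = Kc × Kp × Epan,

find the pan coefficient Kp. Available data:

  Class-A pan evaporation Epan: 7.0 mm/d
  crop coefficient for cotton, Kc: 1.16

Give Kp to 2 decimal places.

0.64

ETc = Kc × Kp × Epan  ⇒  Kp = ETc / (Kc × Epan)
Kp = 5.20 / (1.16 × 7.0) = 5.20 / 8.120 = 0.6404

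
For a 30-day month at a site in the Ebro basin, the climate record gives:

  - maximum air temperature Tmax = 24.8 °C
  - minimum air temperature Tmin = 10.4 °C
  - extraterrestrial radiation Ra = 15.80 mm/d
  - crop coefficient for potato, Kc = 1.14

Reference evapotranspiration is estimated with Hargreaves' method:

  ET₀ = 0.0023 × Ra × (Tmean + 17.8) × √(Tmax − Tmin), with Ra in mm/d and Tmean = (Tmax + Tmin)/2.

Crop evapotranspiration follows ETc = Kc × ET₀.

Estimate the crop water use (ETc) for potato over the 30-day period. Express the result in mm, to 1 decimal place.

Tmean = (24.8 + 10.4)/2 = 17.60 °C
ET₀ = 0.0023 × 15.80 × (17.60 + 17.8) × √14.4 = 0.0023 × 15.80 × 35.40 × 3.7947 = 4.8816 mm/d
ETc = Kc × ET₀ = 1.14 × 4.8816 = 5.5650 mm/d
Over 30 days: 5.5650 × 30 = 166.950 mm

167.0 mm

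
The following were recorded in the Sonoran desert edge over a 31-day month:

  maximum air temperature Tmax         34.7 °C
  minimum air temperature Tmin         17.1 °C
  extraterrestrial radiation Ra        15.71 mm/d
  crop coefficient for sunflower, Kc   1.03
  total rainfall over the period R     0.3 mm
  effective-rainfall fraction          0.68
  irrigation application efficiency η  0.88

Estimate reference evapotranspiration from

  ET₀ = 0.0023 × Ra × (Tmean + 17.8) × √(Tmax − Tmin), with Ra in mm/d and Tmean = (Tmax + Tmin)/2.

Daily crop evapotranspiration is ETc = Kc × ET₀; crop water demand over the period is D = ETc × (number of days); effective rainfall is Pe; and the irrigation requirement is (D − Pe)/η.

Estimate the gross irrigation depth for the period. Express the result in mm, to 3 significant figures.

240 mm

Tmean = (34.7 + 17.1)/2 = 25.90 °C
ET₀ = 0.0023 × 15.71 × (25.90 + 17.8) × √17.6 = 0.0023 × 15.71 × 43.70 × 4.1952 = 6.6243 mm/d
ETc = Kc × ET₀ = 1.03 × 6.6243 = 6.8230 mm/d
Crop demand D = ETc × 31 d = 6.8230 × 31 = 211.513 mm
Pe = 0.68 × 0.3 = 0.204 mm
D − Pe = 211.513 − 0.204 = 211.309 mm
Gross irrigation = 211.309 / 0.88 = 240.124 mm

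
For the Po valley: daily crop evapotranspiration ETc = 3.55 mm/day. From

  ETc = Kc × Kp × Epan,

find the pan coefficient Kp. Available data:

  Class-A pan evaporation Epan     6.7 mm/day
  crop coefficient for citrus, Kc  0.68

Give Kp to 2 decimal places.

ETc = Kc × Kp × Epan  ⇒  Kp = ETc / (Kc × Epan)
Kp = 3.55 / (0.68 × 6.7) = 3.55 / 4.556 = 0.7792

0.78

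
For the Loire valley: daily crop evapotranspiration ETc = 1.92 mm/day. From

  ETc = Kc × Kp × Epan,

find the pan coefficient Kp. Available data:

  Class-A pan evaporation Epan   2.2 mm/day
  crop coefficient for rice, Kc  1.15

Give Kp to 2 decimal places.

0.76

ETc = Kc × Kp × Epan  ⇒  Kp = ETc / (Kc × Epan)
Kp = 1.92 / (1.15 × 2.2) = 1.92 / 2.530 = 0.7589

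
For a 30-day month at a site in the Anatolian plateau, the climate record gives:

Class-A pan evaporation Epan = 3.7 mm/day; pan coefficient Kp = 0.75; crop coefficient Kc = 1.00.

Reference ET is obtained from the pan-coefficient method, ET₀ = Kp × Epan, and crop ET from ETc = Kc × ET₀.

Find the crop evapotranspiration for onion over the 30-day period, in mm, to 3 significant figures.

ET₀ = 0.75 × 3.7 = 2.7750 mm/d
ETc = Kc × ET₀ = 1.00 × 2.7750 = 2.7750 mm/d
Over 30 days: 2.7750 × 30 = 83.250 mm

83.3 mm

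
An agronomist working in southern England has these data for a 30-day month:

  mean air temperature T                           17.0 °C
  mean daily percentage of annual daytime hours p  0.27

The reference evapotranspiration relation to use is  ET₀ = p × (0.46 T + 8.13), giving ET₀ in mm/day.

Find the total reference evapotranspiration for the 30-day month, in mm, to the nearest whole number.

129 mm

ET₀ = 0.27 × (0.46 × 17.0 + 8.13) = 0.27 × 15.950 = 4.3065 mm/d
Monthly total = 4.3065 × 30 = 129.195 mm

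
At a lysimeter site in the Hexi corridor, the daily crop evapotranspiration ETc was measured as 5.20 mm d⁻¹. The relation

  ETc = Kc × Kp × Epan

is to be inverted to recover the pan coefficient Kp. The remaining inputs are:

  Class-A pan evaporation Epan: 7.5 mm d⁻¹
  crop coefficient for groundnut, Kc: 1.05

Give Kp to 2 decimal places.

ETc = Kc × Kp × Epan  ⇒  Kp = ETc / (Kc × Epan)
Kp = 5.20 / (1.05 × 7.5) = 5.20 / 7.875 = 0.6603

0.66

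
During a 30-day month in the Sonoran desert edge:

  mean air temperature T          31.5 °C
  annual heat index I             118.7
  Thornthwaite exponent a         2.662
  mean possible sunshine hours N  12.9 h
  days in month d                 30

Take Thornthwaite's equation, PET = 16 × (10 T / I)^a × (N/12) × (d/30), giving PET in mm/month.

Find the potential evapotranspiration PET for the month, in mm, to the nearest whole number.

231 mm

10T/I = 10 × 31.5 / 118.7 = 2.6537
(10T/I)^a = 2.6537^2.662 = 13.4367
Uncorrected PET = 16 × 13.4367 = 214.987 mm
Correction = (N/12)(d/30) = (12.9/12)(30/30) = 1.0750
PET = 214.987 × 1.0750 = 231.111 mm/month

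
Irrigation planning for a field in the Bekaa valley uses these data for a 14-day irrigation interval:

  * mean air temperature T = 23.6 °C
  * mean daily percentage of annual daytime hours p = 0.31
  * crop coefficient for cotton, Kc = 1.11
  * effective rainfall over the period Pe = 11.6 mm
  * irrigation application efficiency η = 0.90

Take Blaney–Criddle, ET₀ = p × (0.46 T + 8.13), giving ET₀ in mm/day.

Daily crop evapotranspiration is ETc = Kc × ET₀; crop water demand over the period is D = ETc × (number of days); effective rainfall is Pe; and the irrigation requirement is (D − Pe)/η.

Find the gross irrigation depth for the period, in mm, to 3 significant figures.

ET₀ = 0.31 × (0.46 × 23.6 + 8.13) = 0.31 × 18.986 = 5.8857 mm/d
ETc = Kc × ET₀ = 1.11 × 5.8857 = 6.5331 mm/d
Crop demand D = ETc × 14 d = 6.5331 × 14 = 91.463 mm
D − Pe = 91.463 − 11.6 = 79.863 mm
Gross irrigation = 79.863 / 0.90 = 88.737 mm

88.7 mm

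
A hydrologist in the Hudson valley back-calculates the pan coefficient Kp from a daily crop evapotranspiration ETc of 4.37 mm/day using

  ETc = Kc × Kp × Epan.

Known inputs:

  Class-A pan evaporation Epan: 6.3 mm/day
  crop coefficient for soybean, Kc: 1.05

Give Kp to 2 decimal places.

ETc = Kc × Kp × Epan  ⇒  Kp = ETc / (Kc × Epan)
Kp = 4.37 / (1.05 × 6.3) = 4.37 / 6.615 = 0.6606

0.66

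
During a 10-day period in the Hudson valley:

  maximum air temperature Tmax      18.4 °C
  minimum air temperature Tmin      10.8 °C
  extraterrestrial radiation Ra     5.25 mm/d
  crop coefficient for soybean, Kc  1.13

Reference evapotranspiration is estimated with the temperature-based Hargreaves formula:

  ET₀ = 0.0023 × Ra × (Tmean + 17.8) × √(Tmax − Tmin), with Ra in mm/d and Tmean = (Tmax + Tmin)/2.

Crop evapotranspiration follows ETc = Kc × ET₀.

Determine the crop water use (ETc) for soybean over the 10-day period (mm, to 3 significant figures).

12.2 mm

Tmean = (18.4 + 10.8)/2 = 14.60 °C
ET₀ = 0.0023 × 5.25 × (14.60 + 17.8) × √7.6 = 0.0023 × 5.25 × 32.40 × 2.7568 = 1.0785 mm/d
ETc = Kc × ET₀ = 1.13 × 1.0785 = 1.2187 mm/d
Over 10 days: 1.2187 × 10 = 12.187 mm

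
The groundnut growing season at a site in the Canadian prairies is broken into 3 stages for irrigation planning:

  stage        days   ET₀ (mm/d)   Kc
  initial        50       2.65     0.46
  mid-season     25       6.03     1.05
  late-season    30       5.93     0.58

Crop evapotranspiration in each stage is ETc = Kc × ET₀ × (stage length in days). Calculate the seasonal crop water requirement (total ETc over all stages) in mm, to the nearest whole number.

initial: 0.46 × 2.65 × 50 = 60.95 mm
mid-season: 1.05 × 6.03 × 25 = 158.29 mm
late-season: 0.58 × 5.93 × 30 = 103.18 mm
Seasonal total = 322.42 mm

322 mm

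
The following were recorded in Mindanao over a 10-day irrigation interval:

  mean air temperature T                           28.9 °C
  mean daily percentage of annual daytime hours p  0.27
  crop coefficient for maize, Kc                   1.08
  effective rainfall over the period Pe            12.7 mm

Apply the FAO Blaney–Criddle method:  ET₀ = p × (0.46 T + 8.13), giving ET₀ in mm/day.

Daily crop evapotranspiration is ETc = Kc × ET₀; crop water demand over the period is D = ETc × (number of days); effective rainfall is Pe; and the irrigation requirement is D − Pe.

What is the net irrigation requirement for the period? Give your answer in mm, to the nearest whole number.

ET₀ = 0.27 × (0.46 × 28.9 + 8.13) = 0.27 × 21.424 = 5.7845 mm/d
ETc = Kc × ET₀ = 1.08 × 5.7845 = 6.2473 mm/d
Crop demand D = ETc × 10 d = 6.2473 × 10 = 62.473 mm
D − Pe = 62.473 − 12.7 = 49.773 mm

50 mm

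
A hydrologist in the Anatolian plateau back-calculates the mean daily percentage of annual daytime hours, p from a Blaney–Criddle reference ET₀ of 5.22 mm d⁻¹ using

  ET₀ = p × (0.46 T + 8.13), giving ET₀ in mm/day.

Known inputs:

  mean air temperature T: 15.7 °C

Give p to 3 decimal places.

p = ET₀ / (0.46 T + 8.13) = 5.22 / (0.46 × 15.7 + 8.13) = 5.22 / 15.352 = 0.3400

0.340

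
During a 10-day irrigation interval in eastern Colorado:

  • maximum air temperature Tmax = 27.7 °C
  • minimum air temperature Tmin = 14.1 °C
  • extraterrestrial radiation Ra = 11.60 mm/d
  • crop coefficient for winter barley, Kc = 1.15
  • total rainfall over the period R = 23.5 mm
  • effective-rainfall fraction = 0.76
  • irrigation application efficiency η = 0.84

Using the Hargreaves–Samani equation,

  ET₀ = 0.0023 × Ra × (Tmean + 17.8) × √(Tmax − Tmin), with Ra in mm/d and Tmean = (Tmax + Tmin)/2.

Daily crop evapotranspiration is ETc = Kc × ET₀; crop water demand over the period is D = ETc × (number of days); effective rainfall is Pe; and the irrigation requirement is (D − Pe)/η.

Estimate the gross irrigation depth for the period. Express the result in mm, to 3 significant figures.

Tmean = (27.7 + 14.1)/2 = 20.90 °C
ET₀ = 0.0023 × 11.60 × (20.90 + 17.8) × √13.6 = 0.0023 × 11.60 × 38.70 × 3.6878 = 3.8077 mm/d
ETc = Kc × ET₀ = 1.15 × 3.8077 = 4.3789 mm/d
Crop demand D = ETc × 10 d = 4.3789 × 10 = 43.789 mm
Pe = 0.76 × 23.5 = 17.860 mm
D − Pe = 43.789 − 17.860 = 25.929 mm
Gross irrigation = 25.929 / 0.84 = 30.868 mm

30.9 mm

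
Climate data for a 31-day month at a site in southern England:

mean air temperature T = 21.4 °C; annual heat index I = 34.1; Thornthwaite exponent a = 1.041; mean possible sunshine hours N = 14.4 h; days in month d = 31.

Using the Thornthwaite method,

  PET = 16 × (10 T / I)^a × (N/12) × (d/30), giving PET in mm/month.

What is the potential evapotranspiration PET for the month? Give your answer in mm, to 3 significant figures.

10T/I = 10 × 21.4 / 34.1 = 6.2757
(10T/I)^a = 6.2757^1.041 = 6.7665
Uncorrected PET = 16 × 6.7665 = 108.264 mm
Correction = (N/12)(d/30) = (14.4/12)(31/30) = 1.2400
PET = 108.264 × 1.2400 = 134.247 mm/month

134 mm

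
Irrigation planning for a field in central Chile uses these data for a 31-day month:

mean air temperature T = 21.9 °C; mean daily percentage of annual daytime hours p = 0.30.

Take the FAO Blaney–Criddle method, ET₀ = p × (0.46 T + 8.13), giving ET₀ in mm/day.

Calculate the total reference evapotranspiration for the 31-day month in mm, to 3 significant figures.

ET₀ = 0.30 × (0.46 × 21.9 + 8.13) = 0.30 × 18.204 = 5.4612 mm/d
Monthly total = 5.4612 × 31 = 169.297 mm

169 mm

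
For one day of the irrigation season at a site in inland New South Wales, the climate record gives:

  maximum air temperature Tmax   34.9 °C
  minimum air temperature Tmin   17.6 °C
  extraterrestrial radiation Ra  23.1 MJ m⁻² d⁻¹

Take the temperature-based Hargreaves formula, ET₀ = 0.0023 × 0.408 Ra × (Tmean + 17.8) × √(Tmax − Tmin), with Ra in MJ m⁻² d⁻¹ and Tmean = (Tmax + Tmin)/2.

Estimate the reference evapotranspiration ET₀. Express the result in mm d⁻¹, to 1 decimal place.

Tmean = (34.9 + 17.6)/2 = 26.25 °C
0.408 Ra = 0.408 × 23.1 = 9.4248 mm/d equivalent
ET₀ = 0.0023 × 9.4248 × (26.25 + 17.8) × √17.3 = 0.0023 × 9.4248 × 44.05 × 4.1593 = 3.9716 mm/d

4.0 mm d⁻¹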